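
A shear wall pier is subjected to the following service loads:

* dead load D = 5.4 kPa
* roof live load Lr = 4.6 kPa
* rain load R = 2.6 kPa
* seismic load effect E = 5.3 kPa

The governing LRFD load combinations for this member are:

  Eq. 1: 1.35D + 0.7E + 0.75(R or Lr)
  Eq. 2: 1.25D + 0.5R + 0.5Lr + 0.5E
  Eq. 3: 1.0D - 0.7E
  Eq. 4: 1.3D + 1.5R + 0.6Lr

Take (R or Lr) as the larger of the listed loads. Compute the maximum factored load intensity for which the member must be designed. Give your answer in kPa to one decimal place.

(R or Lr) → Lr = 4.6 kPa.
Eq. 1: 1.35(5.4) + 0.7(5.3) + 0.75(4.6) = 14.5
Eq. 2: 1.25(5.4) + 0.5(2.6) + 0.5(4.6) + 0.5(5.3) = 13.0
Eq. 3: 1.0(5.4) - 0.7(5.3) = 1.7
Eq. 4: 1.3(5.4) + 1.5(2.6) + 0.6(4.6) = 13.7
Maximum is from combination 1.

14.5 kPa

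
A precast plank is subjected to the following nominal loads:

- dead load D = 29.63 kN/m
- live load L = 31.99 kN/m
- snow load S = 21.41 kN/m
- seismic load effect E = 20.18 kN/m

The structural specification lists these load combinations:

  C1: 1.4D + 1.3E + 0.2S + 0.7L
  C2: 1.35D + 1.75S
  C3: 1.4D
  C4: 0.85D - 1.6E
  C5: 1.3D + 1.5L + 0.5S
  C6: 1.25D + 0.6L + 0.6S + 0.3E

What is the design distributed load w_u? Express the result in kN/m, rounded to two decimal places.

97.21 kN/m

C1: 1.4(29.63) + 1.3(20.18) + 0.2(21.41) + 0.7(31.99) = 94.39
C2: 1.35(29.63) + 1.75(21.41) = 77.47
C3: 1.4(29.63) = 41.48
C4: 0.85(29.63) - 1.6(20.18) = -7.10
C5: 1.3(29.63) + 1.5(31.99) + 0.5(21.41) = 97.21
C6: 1.25(29.63) + 0.6(31.99) + 0.6(21.41) + 0.3(20.18) = 75.13
The controlling combination is 5, giving 97.21 kN/m.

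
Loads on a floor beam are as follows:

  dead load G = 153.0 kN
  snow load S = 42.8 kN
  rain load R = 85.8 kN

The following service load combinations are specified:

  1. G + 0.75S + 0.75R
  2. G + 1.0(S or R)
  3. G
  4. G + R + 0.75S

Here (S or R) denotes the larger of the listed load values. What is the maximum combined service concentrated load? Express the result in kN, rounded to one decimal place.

(S or R) → R = 85.8 kN.
1. 1.0(153.0) + 0.75(42.8) + 0.75(85.8) = 153.0 + 32.1 + 64.4 = 249.5
2. 1.0(153.0) + 1.0(85.8) = 153.0 + 85.8 = 238.8
3. 1.0(153.0) = 153.0
4. 1.0(153.0) + 1.0(85.8) + 0.75(42.8) = 153.0 + 85.8 + 32.1 = 270.9
Combination 4 governs: P = 270.9 kN.

270.9 kN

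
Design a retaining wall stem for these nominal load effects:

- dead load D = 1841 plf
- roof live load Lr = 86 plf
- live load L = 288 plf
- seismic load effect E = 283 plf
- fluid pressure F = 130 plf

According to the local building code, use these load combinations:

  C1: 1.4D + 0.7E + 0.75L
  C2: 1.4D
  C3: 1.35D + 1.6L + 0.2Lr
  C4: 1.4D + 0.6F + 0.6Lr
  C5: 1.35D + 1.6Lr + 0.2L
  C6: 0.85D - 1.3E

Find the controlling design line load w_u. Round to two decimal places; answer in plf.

2991.50 plf

C1: 1.4(1841) + 0.7(283) + 0.75(288) = 2577.40 + 198.10 + 216.00 = 2991.50
C2: 1.4(1841) = 2577.40
C3: 1.35(1841) + 1.6(288) + 0.2(86) = 2485.35 + 460.80 + 17.20 = 2963.35
C4: 1.4(1841) + 0.6(130) + 0.6(86) = 2577.40 + 78.00 + 51.60 = 2707.00
C5: 1.35(1841) + 1.6(86) + 0.2(288) = 2485.35 + 137.60 + 57.60 = 2680.55
C6: 0.85(1841) - 1.3(283) = 1564.85 - 367.90 = 1196.95
The controlling combination is 1, giving 2991.50 plf.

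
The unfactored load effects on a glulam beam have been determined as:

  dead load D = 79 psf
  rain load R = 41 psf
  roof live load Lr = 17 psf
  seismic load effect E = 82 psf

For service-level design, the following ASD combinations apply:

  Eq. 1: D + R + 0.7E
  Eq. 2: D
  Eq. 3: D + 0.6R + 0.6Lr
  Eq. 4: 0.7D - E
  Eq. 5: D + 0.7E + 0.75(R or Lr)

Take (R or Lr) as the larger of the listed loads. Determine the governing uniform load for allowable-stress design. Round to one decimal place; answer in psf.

177.4 psf

(R or Lr) → R = 41 psf.
Eq. 1: 1.0(79) + 1.0(41) + 0.7(82) = 177.4
Eq. 2: 1.0(79) = 79.0
Eq. 3: 1.0(79) + 0.6(41) + 0.6(17) = 113.8
Eq. 4: 0.7(79) - 1.0(82) = -26.7
Eq. 5: 1.0(79) + 0.7(82) + 0.75(41) = 167.2
Combination 1 governs: q = 177.4 psf.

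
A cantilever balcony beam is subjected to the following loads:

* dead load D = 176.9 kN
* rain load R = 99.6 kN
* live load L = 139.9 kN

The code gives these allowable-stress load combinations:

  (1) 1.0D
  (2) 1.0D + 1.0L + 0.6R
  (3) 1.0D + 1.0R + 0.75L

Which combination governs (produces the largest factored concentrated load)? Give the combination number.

Combination 3

(1) 1.0(176.9) = 176.90
(2) 1.0(176.9) + 1.0(139.9) + 0.6(99.6) = 176.90 + 139.90 + 59.76 = 376.56
(3) 1.0(176.9) + 1.0(99.6) + 0.75(139.9) = 176.90 + 99.60 + 104.93 = 381.43
The largest value is 381.43 kN from combination 3.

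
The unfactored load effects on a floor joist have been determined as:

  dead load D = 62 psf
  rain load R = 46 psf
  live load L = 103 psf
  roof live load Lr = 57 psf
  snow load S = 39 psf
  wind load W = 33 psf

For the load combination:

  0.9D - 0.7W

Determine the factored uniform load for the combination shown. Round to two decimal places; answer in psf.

32.70 psf

0.9(62) - 0.7(33) = 55.80 - 23.10 = 32.70
q_u = 32.70 psf.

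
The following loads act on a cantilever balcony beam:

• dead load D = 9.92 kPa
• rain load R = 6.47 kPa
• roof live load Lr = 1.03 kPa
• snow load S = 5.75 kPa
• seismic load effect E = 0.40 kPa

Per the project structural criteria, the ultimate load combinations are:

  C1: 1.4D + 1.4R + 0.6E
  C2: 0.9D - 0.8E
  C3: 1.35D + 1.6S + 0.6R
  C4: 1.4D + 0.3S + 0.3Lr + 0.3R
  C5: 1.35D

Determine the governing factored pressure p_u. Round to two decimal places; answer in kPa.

C1: 1.4(9.92) + 1.4(6.47) + 0.6(0.40) = 23.19
C2: 0.9(9.92) - 0.8(0.40) = 8.61
C3: 1.35(9.92) + 1.6(5.75) + 0.6(6.47) = 26.47
C4: 1.4(9.92) + 0.3(5.75) + 0.3(1.03) + 0.3(6.47) = 17.86
C5: 1.35(9.92) = 13.39
Combination 3 governs: p_u = 26.47 kPa.

26.47 kPa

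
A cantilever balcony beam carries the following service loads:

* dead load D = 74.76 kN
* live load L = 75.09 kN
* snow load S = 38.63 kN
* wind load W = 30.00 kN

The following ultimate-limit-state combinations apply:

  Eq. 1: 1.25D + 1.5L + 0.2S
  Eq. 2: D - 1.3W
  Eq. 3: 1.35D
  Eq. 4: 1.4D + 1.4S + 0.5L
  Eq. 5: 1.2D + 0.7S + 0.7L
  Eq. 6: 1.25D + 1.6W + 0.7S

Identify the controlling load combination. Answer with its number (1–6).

Eq. 1: 1.25(74.76) + 1.5(75.09) + 0.2(38.63) = 213.81
Eq. 2: 1.0(74.76) - 1.3(30.00) = 74.76 - 39.00 = 35.76
Eq. 3: 1.35(74.76) = 100.93
Eq. 4: 1.4(74.76) + 1.4(38.63) + 0.5(75.09) = 104.66 + 54.08 + 37.55 = 196.29
Eq. 5: 1.2(74.76) + 0.7(38.63) + 0.7(75.09) = 169.32
Eq. 6: 1.25(74.76) + 1.6(30.00) + 0.7(38.63) = 93.45 + 48.00 + 27.04 = 168.49
The largest value is 213.81 kN from combination 1.

Combination 1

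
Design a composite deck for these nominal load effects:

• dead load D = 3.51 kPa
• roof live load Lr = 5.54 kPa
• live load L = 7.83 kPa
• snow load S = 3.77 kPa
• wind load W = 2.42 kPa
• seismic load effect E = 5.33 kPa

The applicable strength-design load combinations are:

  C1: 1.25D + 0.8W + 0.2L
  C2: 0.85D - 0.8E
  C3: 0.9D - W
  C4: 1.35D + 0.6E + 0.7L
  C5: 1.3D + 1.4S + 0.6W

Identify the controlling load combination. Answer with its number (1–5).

Combination 4

C1: 1.25(3.51) + 0.8(2.42) + 0.2(7.83) = 7.89
C2: 0.85(3.51) - 0.8(5.33) = 2.98 - 4.26 = -1.28
C3: 0.9(3.51) - 1.0(2.42) = 3.16 - 2.42 = 0.74
C4: 1.35(3.51) + 0.6(5.33) + 0.7(7.83) = 4.74 + 3.20 + 5.48 = 13.42
C5: 1.3(3.51) + 1.4(3.77) + 0.6(2.42) = 4.56 + 5.28 + 1.45 = 11.29
The largest value is 13.42 kPa from combination 4.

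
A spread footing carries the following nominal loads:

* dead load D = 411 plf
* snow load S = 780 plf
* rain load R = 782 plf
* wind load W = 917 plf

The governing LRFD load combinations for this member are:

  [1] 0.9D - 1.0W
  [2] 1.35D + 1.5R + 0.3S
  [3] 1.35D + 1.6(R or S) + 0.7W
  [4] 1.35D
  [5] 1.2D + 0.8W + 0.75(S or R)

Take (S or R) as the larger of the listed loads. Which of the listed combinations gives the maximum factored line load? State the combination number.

(R or S) → R = 782 plf; (S or R) → R = 782 plf.
[1] 0.9(411) - 1.0(917) = -547.10
[2] 1.35(411) + 1.5(782) + 0.3(780) = 1961.85
[3] 1.35(411) + 1.6(782) + 0.7(917) = 2447.95
[4] 1.35(411) = 554.85
[5] 1.2(411) + 0.8(917) + 0.75(782) = 1813.30
The largest value is 2447.95 plf from combination 3.

Combination 3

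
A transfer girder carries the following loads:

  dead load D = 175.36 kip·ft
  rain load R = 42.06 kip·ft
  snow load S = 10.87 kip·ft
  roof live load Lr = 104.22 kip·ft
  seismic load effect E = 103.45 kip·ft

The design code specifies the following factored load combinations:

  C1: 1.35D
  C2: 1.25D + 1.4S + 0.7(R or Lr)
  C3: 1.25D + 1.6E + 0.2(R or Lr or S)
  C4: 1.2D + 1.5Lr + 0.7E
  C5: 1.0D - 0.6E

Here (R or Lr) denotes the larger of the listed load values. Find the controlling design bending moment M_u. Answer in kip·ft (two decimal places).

(R or Lr) → Lr = 104.22 kip·ft; (R or Lr or S) → Lr = 104.22 kip·ft.
C1: 1.35(175.36) = 236.74
C2: 1.25(175.36) + 1.4(10.87) + 0.7(104.22) = 307.37
C3: 1.25(175.36) + 1.6(103.45) + 0.2(104.22) = 405.56
C4: 1.2(175.36) + 1.5(104.22) + 0.7(103.45) = 439.18
C5: 1.0(175.36) - 0.6(103.45) = 113.29
The controlling combination is 4, giving 439.18 kip·ft.

439.18 kip·ft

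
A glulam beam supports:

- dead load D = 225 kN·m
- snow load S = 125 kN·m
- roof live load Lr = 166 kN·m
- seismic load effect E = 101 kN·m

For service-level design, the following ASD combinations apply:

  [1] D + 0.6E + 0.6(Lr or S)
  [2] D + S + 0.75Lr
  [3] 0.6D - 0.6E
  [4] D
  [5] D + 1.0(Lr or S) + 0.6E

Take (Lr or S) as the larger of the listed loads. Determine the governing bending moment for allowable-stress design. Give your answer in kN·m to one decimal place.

(Lr or S) → Lr = 166 kN·m.
[1] 1.0(225) + 0.6(101) + 0.6(166) = 225.0 + 60.6 + 99.6 = 385.2
[2] 1.0(225) + 1.0(125) + 0.75(166) = 225.0 + 125.0 + 124.5 = 474.5
[3] 0.6(225) - 0.6(101) = 135.0 - 60.6 = 74.4
[4] 1.0(225) = 225.0
[5] 1.0(225) + 1.0(166) + 0.6(101) = 225.0 + 166.0 + 60.6 = 451.6
Combination 2 governs: M = 474.5 kN·m.

474.5 kN·m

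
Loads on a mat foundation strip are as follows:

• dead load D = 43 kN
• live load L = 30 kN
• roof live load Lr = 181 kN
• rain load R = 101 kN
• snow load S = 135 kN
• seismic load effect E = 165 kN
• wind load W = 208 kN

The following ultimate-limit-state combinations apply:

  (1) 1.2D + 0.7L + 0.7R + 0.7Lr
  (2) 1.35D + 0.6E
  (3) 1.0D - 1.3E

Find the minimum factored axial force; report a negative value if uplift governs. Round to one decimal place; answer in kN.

(1) 1.2(43) + 0.7(30) + 0.7(101) + 0.7(181) = 51.6 + 21.0 + 70.7 + 126.7 = 270.0
(2) 1.35(43) + 0.6(165) = 58.1 + 99.0 = 157.1
(3) 1.0(43) - 1.3(165) = 43.0 - 214.5 = -171.5
Combination 3 gives the minimum: -171.5 kN.

-171.5 kN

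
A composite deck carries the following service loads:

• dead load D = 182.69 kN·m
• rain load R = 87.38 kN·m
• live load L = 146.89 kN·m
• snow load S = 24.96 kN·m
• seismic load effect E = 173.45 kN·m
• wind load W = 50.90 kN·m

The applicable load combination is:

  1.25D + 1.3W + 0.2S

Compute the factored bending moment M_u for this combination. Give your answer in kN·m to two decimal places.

299.52 kN·m

1.25(182.69) + 1.3(50.90) + 0.2(24.96) = 299.52
M_u = 299.52 kN·m.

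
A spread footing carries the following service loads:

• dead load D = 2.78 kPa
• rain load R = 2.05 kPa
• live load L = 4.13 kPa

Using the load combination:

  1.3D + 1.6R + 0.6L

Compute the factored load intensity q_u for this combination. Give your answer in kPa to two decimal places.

9.37 kPa

1.3(2.78) + 1.6(2.05) + 0.6(4.13) = 3.61 + 3.28 + 2.48 = 9.37
q_u = 9.37 kPa.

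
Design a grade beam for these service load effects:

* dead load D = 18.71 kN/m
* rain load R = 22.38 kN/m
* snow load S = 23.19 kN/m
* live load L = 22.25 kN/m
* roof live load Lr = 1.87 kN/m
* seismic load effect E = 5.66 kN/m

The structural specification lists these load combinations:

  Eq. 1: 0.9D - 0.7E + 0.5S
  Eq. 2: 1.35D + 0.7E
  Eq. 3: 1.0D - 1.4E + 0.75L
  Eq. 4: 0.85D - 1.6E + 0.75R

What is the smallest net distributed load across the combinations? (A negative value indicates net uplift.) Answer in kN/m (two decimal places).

Eq. 1: 0.9(18.71) - 0.7(5.66) + 0.5(23.19) = 24.47
Eq. 2: 1.35(18.71) + 0.7(5.66) = 29.22
Eq. 3: 1.0(18.71) - 1.4(5.66) + 0.75(22.25) = 27.47
Eq. 4: 0.85(18.71) - 1.6(5.66) + 0.75(22.38) = 23.63
Combination 4 gives the minimum: 23.63 kN/m.

23.63 kN/m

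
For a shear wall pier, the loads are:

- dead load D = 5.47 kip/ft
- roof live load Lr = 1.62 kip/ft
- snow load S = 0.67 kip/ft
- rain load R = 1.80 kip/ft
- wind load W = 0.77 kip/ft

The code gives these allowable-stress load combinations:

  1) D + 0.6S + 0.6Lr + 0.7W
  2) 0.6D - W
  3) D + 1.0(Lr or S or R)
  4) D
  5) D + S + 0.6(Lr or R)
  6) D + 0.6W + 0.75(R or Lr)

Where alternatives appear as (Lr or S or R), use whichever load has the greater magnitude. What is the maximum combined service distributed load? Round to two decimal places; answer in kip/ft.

(Lr or S or R) → R = 1.80 kip/ft; (Lr or R) → R = 1.80 kip/ft; (R or Lr) → R = 1.80 kip/ft.
1) 1.0(5.47) + 0.6(0.67) + 0.6(1.62) + 0.7(0.77) = 5.47 + 0.40 + 0.97 + 0.54 = 7.38
2) 0.6(5.47) - 1.0(0.77) = 3.28 - 0.77 = 2.51
3) 1.0(5.47) + 1.0(1.80) = 5.47 + 1.80 = 7.27
4) 1.0(5.47) = 5.47
5) 1.0(5.47) + 1.0(0.67) + 0.6(1.80) = 5.47 + 0.67 + 1.08 = 7.22
6) 1.0(5.47) + 0.6(0.77) + 0.75(1.80) = 5.47 + 0.46 + 1.35 = 7.28
Maximum is from combination 1.

7.38 kip/ft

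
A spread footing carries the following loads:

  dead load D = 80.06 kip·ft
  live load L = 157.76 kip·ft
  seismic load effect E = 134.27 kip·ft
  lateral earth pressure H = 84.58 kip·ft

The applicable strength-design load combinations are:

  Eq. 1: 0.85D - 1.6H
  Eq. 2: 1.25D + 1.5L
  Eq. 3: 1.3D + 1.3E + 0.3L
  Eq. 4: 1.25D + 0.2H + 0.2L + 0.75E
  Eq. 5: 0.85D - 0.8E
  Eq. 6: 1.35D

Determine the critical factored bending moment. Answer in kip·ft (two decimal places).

Eq. 1: 0.85(80.06) - 1.6(84.58) = 68.05 - 135.33 = -67.28
Eq. 2: 1.25(80.06) + 1.5(157.76) = 100.08 + 236.64 = 336.72
Eq. 3: 1.3(80.06) + 1.3(134.27) + 0.3(157.76) = 104.08 + 174.55 + 47.33 = 325.96
Eq. 4: 1.25(80.06) + 0.2(84.58) + 0.2(157.76) + 0.75(134.27) = 100.08 + 16.92 + 31.55 + 100.70 = 249.25
Eq. 5: 0.85(80.06) - 0.8(134.27) = 68.05 - 107.42 = -39.37
Eq. 6: 1.35(80.06) = 108.08
Combination 2 governs: M_u = 336.72 kip·ft.

336.72 kip·ft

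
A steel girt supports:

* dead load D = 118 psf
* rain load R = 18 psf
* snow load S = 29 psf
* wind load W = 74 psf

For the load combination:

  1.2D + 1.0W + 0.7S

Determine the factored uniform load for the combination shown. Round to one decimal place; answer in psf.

235.9 psf

1.2(118) + 1.0(74) + 0.7(29) = 141.6 + 74.0 + 20.3 = 235.9
q_u = 235.9 psf.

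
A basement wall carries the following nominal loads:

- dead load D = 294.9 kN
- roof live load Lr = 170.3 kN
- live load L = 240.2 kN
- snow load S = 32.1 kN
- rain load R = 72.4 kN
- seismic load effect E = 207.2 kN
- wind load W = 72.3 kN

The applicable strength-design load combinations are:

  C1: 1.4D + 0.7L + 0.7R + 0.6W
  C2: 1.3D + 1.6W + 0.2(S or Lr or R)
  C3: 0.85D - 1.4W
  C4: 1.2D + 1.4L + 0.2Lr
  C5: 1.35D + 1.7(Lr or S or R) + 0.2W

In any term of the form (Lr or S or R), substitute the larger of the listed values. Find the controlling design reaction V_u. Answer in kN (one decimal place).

724.2 kN

(S or Lr or R) → Lr = 170.3 kN; (Lr or S or R) → Lr = 170.3 kN.
C1: 1.4(294.9) + 0.7(240.2) + 0.7(72.4) + 0.6(72.3) = 412.9 + 168.1 + 50.7 + 43.4 = 675.1
C2: 1.3(294.9) + 1.6(72.3) + 0.2(170.3) = 533.1
C3: 0.85(294.9) - 1.4(72.3) = 149.4
C4: 1.2(294.9) + 1.4(240.2) + 0.2(170.3) = 724.2
C5: 1.35(294.9) + 1.7(170.3) + 0.2(72.3) = 398.1 + 289.5 + 14.5 = 702.1
The controlling combination is 4, giving 724.2 kN.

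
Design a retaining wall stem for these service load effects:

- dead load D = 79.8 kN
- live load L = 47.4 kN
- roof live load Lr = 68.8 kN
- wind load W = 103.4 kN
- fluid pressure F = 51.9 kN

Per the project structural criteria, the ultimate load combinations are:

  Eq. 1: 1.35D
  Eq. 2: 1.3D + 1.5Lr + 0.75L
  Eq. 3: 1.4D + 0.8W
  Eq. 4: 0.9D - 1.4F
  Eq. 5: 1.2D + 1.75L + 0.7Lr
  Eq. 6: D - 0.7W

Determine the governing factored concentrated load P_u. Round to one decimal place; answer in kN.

Eq. 1: 1.35(79.8) = 107.7
Eq. 2: 1.3(79.8) + 1.5(68.8) + 0.75(47.4) = 242.5
Eq. 3: 1.4(79.8) + 0.8(103.4) = 194.4
Eq. 4: 0.9(79.8) - 1.4(51.9) = -0.8
Eq. 5: 1.2(79.8) + 1.75(47.4) + 0.7(68.8) = 226.9
Eq. 6: 1.0(79.8) - 0.7(103.4) = 7.4
Combination 2 governs: P_u = 242.5 kN.

242.5 kN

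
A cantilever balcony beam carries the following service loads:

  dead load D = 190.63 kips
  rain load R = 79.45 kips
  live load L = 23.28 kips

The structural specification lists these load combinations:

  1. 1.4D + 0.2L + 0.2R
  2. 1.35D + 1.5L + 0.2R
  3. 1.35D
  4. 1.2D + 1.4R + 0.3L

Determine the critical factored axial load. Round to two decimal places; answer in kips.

346.97 kips

1. 1.4(190.63) + 0.2(23.28) + 0.2(79.45) = 266.88 + 4.66 + 15.89 = 287.43
2. 1.35(190.63) + 1.5(23.28) + 0.2(79.45) = 257.35 + 34.92 + 15.89 = 308.16
3. 1.35(190.63) = 257.35
4. 1.2(190.63) + 1.4(79.45) + 0.3(23.28) = 228.76 + 111.23 + 6.98 = 346.97
Combination 4 governs: P_u = 346.97 kips.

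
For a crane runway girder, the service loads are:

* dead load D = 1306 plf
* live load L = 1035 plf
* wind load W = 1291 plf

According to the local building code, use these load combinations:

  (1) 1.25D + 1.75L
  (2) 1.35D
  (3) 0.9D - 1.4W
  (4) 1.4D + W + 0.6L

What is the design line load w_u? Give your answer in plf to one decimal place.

(1) 1.25(1306) + 1.75(1035) = 1632.5 + 1811.3 = 3443.8
(2) 1.35(1306) = 1763.1
(3) 0.9(1306) - 1.4(1291) = 1175.4 - 1807.4 = -632.0
(4) 1.4(1306) + 1.0(1291) + 0.6(1035) = 1828.4 + 1291.0 + 621.0 = 3740.4
Maximum is from combination 4.

3740.4 plf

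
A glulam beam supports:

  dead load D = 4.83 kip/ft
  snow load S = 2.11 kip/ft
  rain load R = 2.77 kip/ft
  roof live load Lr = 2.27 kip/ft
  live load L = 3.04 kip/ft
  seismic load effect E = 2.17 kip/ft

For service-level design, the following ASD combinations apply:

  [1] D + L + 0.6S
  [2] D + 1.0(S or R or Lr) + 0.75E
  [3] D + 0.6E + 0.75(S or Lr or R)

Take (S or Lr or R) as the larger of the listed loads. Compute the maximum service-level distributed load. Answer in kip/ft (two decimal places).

9.23 kip/ft

(S or R or Lr) → R = 2.77 kip/ft; (S or Lr or R) → R = 2.77 kip/ft.
[1] 1.0(4.83) + 1.0(3.04) + 0.6(2.11) = 9.14
[2] 1.0(4.83) + 1.0(2.77) + 0.75(2.17) = 9.23
[3] 1.0(4.83) + 0.6(2.17) + 0.75(2.77) = 8.21
Combination 2 governs: w = 9.23 kip/ft.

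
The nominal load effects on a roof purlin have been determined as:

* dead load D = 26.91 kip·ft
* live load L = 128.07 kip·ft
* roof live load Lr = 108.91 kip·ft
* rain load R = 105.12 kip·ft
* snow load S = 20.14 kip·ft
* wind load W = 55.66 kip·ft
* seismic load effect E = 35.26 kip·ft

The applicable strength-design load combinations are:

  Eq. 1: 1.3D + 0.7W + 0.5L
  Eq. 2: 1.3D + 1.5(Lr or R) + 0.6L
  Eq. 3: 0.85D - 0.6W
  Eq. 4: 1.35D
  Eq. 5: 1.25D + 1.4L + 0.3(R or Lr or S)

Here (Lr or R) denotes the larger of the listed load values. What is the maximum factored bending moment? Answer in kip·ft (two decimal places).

(Lr or R) → Lr = 108.91 kip·ft; (R or Lr or S) → Lr = 108.91 kip·ft.
Eq. 1: 1.3(26.91) + 0.7(55.66) + 0.5(128.07) = 34.98 + 38.96 + 64.04 = 137.98
Eq. 2: 1.3(26.91) + 1.5(108.91) + 0.6(128.07) = 34.98 + 163.37 + 76.84 = 275.19
Eq. 3: 0.85(26.91) - 0.6(55.66) = -10.52
Eq. 4: 1.35(26.91) = 36.33
Eq. 5: 1.25(26.91) + 1.4(128.07) + 0.3(108.91) = 33.64 + 179.30 + 32.67 = 245.61
Maximum is from combination 2.

275.19 kip·ft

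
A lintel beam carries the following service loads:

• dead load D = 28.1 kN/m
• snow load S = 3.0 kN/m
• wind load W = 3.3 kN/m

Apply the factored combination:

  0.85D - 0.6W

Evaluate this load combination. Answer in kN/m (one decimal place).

21.9 kN/m

0.85(28.1) - 0.6(3.3) = 23.9 - 2.0 = 21.9
w_u = 21.9 kN/m.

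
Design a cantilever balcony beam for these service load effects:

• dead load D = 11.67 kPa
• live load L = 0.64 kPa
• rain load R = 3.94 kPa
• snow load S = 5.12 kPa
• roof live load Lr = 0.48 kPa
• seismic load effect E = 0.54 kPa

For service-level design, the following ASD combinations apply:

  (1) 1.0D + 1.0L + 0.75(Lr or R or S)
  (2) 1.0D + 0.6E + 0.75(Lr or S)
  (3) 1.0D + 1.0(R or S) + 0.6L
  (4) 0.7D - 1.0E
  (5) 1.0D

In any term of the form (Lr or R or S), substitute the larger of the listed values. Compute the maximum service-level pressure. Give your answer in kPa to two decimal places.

17.17 kPa

(Lr or R or S) → S = 5.12 kPa; (Lr or S) → S = 5.12 kPa; (R or S) → S = 5.12 kPa.
(1) 1.0(11.67) + 1.0(0.64) + 0.75(5.12) = 16.15
(2) 1.0(11.67) + 0.6(0.54) + 0.75(5.12) = 15.83
(3) 1.0(11.67) + 1.0(5.12) + 0.6(0.64) = 17.17
(4) 0.7(11.67) - 1.0(0.54) = 7.63
(5) 1.0(11.67) = 11.67
Combination 3 governs: p = 17.17 kPa.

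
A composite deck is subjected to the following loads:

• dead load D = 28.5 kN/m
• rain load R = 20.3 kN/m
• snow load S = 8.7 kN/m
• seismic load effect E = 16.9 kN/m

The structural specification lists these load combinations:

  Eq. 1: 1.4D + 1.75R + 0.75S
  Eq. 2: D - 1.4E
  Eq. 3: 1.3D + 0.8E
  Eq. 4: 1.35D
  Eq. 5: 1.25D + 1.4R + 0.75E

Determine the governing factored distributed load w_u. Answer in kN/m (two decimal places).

81.95 kN/m

Eq. 1: 1.4(28.5) + 1.75(20.3) + 0.75(8.7) = 81.95
Eq. 2: 1.0(28.5) - 1.4(16.9) = 4.84
Eq. 3: 1.3(28.5) + 0.8(16.9) = 50.57
Eq. 4: 1.35(28.5) = 38.48
Eq. 5: 1.25(28.5) + 1.4(20.3) + 0.75(16.9) = 76.72
Maximum is from combination 1.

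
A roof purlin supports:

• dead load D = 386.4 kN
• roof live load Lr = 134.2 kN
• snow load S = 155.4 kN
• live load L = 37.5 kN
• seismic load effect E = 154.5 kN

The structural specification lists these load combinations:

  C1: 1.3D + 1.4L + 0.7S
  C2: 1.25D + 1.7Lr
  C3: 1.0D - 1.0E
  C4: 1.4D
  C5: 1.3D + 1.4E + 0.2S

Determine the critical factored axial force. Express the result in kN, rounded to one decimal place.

749.7 kN

C1: 1.3(386.4) + 1.4(37.5) + 0.7(155.4) = 502.3 + 52.5 + 108.8 = 663.6
C2: 1.25(386.4) + 1.7(134.2) = 483.0 + 228.1 = 711.1
C3: 1.0(386.4) - 1.0(154.5) = 386.4 - 154.5 = 231.9
C4: 1.4(386.4) = 541.0
C5: 1.3(386.4) + 1.4(154.5) + 0.2(155.4) = 502.3 + 216.3 + 31.1 = 749.7
The controlling combination is 5, giving 749.7 kN.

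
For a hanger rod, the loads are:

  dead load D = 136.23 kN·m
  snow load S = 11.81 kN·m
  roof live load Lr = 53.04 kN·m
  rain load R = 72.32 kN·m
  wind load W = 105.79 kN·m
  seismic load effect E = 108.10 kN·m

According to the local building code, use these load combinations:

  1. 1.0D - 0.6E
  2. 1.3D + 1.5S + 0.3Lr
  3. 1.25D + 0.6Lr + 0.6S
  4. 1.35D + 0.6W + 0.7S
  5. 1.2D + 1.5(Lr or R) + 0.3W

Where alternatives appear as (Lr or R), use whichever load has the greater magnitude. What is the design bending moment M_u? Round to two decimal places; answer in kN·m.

303.69 kN·m

(Lr or R) → R = 72.32 kN·m.
1. 1.0(136.23) - 0.6(108.10) = 136.23 - 64.86 = 71.37
2. 1.3(136.23) + 1.5(11.81) + 0.3(53.04) = 177.10 + 17.72 + 15.91 = 210.73
3. 1.25(136.23) + 0.6(53.04) + 0.6(11.81) = 170.29 + 31.82 + 7.09 = 209.20
4. 1.35(136.23) + 0.6(105.79) + 0.7(11.81) = 183.91 + 63.47 + 8.27 = 255.65
5. 1.2(136.23) + 1.5(72.32) + 0.3(105.79) = 303.69
Combination 5 governs: M_u = 303.69 kN·m.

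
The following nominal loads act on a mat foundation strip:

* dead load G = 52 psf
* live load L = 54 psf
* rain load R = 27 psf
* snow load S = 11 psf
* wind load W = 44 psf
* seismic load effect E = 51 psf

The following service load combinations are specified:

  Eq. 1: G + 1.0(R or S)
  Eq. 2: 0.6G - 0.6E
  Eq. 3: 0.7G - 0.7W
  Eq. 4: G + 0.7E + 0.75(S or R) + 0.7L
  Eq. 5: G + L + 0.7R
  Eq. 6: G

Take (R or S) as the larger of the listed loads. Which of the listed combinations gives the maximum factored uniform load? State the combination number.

Combination 4

(R or S) → R = 27 psf; (S or R) → R = 27 psf.
Eq. 1: 1.0(52) + 1.0(27) = 79.0
Eq. 2: 0.6(52) - 0.6(51) = 0.6
Eq. 3: 0.7(52) - 0.7(44) = 5.6
Eq. 4: 1.0(52) + 0.7(51) + 0.75(27) + 0.7(54) = 145.8
Eq. 5: 1.0(52) + 1.0(54) + 0.7(27) = 124.9
Eq. 6: 1.0(52) = 52.0
The largest value is 145.8 psf from combination 4.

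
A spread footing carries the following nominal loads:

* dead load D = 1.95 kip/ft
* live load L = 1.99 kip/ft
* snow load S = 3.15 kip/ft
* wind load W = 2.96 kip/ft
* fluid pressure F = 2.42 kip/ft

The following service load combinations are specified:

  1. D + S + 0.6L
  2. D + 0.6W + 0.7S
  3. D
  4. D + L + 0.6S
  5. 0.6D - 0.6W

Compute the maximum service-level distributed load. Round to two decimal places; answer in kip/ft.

1. 1.0(1.95) + 1.0(3.15) + 0.6(1.99) = 1.95 + 3.15 + 1.19 = 6.29
2. 1.0(1.95) + 0.6(2.96) + 0.7(3.15) = 5.93
3. 1.0(1.95) = 1.95
4. 1.0(1.95) + 1.0(1.99) + 0.6(3.15) = 1.95 + 1.99 + 1.89 = 5.83
5. 0.6(1.95) - 0.6(2.96) = 1.17 - 1.78 = -0.61
The controlling combination is 1, giving 6.29 kip/ft.

6.29 kip/ft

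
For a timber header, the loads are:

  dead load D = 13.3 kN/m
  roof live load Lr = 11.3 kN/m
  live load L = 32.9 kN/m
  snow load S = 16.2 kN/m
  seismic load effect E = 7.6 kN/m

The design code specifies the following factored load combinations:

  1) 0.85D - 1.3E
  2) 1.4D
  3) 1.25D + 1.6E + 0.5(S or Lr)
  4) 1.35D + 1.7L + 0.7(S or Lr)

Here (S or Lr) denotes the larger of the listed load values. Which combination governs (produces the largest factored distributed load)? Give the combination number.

Combination 4

(S or Lr) → S = 16.2 kN/m.
1) 0.85(13.3) - 1.3(7.6) = 11.3 - 9.9 = 1.4
2) 1.4(13.3) = 18.6
3) 1.25(13.3) + 1.6(7.6) + 0.5(16.2) = 16.6 + 12.2 + 8.1 = 36.9
4) 1.35(13.3) + 1.7(32.9) + 0.7(16.2) = 18.0 + 55.9 + 11.3 = 85.2
The largest value is 85.2 kN/m from combination 4.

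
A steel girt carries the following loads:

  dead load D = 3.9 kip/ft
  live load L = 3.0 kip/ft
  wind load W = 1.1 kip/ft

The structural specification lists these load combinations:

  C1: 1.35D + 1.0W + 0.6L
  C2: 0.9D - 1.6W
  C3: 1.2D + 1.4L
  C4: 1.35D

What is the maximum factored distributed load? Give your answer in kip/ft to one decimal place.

8.9 kip/ft

C1: 1.35(3.9) + 1.0(1.1) + 0.6(3.0) = 5.3 + 1.1 + 1.8 = 8.2
C2: 0.9(3.9) - 1.6(1.1) = 1.8
C3: 1.2(3.9) + 1.4(3.0) = 4.7 + 4.2 = 8.9
C4: 1.35(3.9) = 5.3
The controlling combination is 3, giving 8.9 kip/ft.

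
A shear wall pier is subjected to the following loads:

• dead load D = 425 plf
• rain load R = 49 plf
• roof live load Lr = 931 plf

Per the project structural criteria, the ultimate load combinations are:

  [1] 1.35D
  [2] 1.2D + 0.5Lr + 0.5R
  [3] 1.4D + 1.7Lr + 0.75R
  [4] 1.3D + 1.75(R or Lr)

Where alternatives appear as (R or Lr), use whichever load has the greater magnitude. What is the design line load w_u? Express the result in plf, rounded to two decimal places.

(R or Lr) → Lr = 931 plf.
[1] 1.35(425) = 573.75
[2] 1.2(425) + 0.5(931) + 0.5(49) = 510.00 + 465.50 + 24.50 = 1000.00
[3] 1.4(425) + 1.7(931) + 0.75(49) = 595.00 + 1582.70 + 36.75 = 2214.45
[4] 1.3(425) + 1.75(931) = 552.50 + 1629.25 = 2181.75
Combination 3 governs: w_u = 2214.45 plf.

2214.45 plf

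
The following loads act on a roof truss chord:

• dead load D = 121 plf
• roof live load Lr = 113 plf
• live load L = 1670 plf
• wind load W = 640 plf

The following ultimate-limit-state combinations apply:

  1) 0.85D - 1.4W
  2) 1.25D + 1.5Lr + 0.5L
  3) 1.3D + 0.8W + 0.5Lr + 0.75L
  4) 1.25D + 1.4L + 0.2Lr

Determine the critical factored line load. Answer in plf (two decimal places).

1) 0.85(121) - 1.4(640) = 102.85 - 896.00 = -793.15
2) 1.25(121) + 1.5(113) + 0.5(1670) = 151.25 + 169.50 + 835.00 = 1155.75
3) 1.3(121) + 0.8(640) + 0.5(113) + 0.75(1670) = 157.30 + 512.00 + 56.50 + 1252.50 = 1978.30
4) 1.25(121) + 1.4(1670) + 0.2(113) = 151.25 + 2338.00 + 22.60 = 2511.85
Combination 4 governs: w_u = 2511.85 plf.

2511.85 plf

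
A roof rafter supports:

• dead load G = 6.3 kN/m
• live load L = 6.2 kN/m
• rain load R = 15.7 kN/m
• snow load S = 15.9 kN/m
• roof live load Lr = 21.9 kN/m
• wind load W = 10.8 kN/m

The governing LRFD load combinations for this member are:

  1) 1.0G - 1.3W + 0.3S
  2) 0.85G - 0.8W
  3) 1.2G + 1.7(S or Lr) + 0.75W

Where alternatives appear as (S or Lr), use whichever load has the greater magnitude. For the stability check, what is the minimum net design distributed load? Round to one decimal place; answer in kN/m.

(S or Lr) → Lr = 21.9 kN/m.
1) 1.0(6.3) - 1.3(10.8) + 0.3(15.9) = -3.0
2) 0.85(6.3) - 0.8(10.8) = -3.3
3) 1.2(6.3) + 1.7(21.9) + 0.75(10.8) = 7.6 + 37.2 + 8.1 = 52.9
Combination 2 gives the minimum: -3.3 kN/m.

-3.3 kN/m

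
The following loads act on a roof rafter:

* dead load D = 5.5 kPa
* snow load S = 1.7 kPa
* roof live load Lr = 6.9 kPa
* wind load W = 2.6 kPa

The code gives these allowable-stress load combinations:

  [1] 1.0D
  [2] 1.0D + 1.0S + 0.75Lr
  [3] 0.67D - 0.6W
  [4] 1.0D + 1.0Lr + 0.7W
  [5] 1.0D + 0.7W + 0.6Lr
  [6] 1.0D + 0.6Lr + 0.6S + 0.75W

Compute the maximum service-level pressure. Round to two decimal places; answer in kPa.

[1] 1.0(5.5) = 5.50
[2] 1.0(5.5) + 1.0(1.7) + 0.75(6.9) = 5.50 + 1.70 + 5.18 = 12.38
[3] 0.67(5.5) - 0.6(2.6) = 3.69 - 1.56 = 2.13
[4] 1.0(5.5) + 1.0(6.9) + 0.7(2.6) = 5.50 + 6.90 + 1.82 = 14.22
[5] 1.0(5.5) + 0.7(2.6) + 0.6(6.9) = 5.50 + 1.82 + 4.14 = 11.46
[6] 1.0(5.5) + 0.6(6.9) + 0.6(1.7) + 0.75(2.6) = 5.50 + 4.14 + 1.02 + 1.95 = 12.61
Maximum is from combination 4.

14.22 kPa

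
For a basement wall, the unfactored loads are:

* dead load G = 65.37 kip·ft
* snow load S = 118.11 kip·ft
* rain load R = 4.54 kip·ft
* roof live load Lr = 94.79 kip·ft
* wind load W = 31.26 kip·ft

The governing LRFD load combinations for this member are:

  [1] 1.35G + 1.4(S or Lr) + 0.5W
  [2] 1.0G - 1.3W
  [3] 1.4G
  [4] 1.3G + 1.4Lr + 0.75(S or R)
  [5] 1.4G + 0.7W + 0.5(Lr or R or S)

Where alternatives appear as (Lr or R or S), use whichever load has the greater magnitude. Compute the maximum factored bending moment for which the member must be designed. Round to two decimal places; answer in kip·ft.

306.27 kip·ft

(S or Lr) → S = 118.11 kip·ft; (S or R) → S = 118.11 kip·ft; (Lr or R or S) → S = 118.11 kip·ft.
[1] 1.35(65.37) + 1.4(118.11) + 0.5(31.26) = 88.25 + 165.35 + 15.63 = 269.23
[2] 1.0(65.37) - 1.3(31.26) = 65.37 - 40.64 = 24.73
[3] 1.4(65.37) = 91.52
[4] 1.3(65.37) + 1.4(94.79) + 0.75(118.11) = 84.98 + 132.71 + 88.58 = 306.27
[5] 1.4(65.37) + 0.7(31.26) + 0.5(118.11) = 91.52 + 21.88 + 59.06 = 172.46
Combination 4 governs: M_u = 306.27 kip·ft.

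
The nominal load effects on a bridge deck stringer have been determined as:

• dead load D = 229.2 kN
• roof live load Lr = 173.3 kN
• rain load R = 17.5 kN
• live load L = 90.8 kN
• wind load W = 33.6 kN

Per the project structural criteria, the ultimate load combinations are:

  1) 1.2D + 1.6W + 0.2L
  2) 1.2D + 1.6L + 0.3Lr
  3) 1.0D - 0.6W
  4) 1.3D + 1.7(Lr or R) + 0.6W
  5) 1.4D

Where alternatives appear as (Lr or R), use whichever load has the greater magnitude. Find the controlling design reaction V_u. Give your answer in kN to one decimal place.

(Lr or R) → Lr = 173.3 kN.
1) 1.2(229.2) + 1.6(33.6) + 0.2(90.8) = 275.0 + 53.8 + 18.2 = 347.0
2) 1.2(229.2) + 1.6(90.8) + 0.3(173.3) = 275.0 + 145.3 + 52.0 = 472.3
3) 1.0(229.2) - 0.6(33.6) = 229.2 - 20.2 = 209.0
4) 1.3(229.2) + 1.7(173.3) + 0.6(33.6) = 612.7
5) 1.4(229.2) = 320.9
Maximum is from combination 4.

612.7 kN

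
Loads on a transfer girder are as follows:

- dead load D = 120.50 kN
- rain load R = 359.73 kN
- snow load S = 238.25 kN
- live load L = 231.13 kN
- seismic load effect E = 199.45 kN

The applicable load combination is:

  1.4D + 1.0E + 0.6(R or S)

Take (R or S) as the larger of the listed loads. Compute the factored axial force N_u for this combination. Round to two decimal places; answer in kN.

(R or S) → R = 359.73 kN.
1.4(120.50) + 1.0(199.45) + 0.6(359.73) = 583.99
N_u = 583.99 kN.

583.99 kN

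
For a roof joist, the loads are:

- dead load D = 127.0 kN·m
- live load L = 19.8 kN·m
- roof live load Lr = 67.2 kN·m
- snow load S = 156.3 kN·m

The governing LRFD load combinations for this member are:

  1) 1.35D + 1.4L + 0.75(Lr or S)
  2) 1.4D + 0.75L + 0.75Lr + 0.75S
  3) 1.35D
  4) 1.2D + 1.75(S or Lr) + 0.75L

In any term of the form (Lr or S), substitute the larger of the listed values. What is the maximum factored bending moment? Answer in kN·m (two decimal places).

(Lr or S) → S = 156.3 kN·m; (S or Lr) → S = 156.3 kN·m.
1) 1.35(127.0) + 1.4(19.8) + 0.75(156.3) = 171.45 + 27.72 + 117.23 = 316.40
2) 1.4(127.0) + 0.75(19.8) + 0.75(67.2) + 0.75(156.3) = 177.80 + 14.85 + 50.40 + 117.23 = 360.28
3) 1.35(127.0) = 171.45
4) 1.2(127.0) + 1.75(156.3) + 0.75(19.8) = 152.40 + 273.53 + 14.85 = 440.78
The controlling combination is 4, giving 440.78 kN·m.

440.78 kN·m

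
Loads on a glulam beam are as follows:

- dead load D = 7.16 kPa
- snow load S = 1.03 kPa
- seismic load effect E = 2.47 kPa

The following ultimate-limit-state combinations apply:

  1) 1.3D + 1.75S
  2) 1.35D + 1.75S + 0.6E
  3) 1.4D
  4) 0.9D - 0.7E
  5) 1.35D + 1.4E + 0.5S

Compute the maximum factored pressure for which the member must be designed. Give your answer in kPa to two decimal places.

13.64 kPa

1) 1.3(7.16) + 1.75(1.03) = 11.11
2) 1.35(7.16) + 1.75(1.03) + 0.6(2.47) = 12.95
3) 1.4(7.16) = 10.02
4) 0.9(7.16) - 0.7(2.47) = 4.72
5) 1.35(7.16) + 1.4(2.47) + 0.5(1.03) = 13.64
Combination 5 governs: p_u = 13.64 kPa.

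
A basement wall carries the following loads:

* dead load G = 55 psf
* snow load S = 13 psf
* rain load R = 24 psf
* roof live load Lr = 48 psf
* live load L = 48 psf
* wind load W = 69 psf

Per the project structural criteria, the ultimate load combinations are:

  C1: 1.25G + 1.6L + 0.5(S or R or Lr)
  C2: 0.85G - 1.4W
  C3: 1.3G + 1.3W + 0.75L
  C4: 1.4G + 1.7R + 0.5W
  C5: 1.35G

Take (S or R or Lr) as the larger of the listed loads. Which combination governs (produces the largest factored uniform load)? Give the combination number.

(S or R or Lr) → Lr = 48 psf.
C1: 1.25(55) + 1.6(48) + 0.5(48) = 169.6
C2: 0.85(55) - 1.4(69) = -49.9
C3: 1.3(55) + 1.3(69) + 0.75(48) = 197.2
C4: 1.4(55) + 1.7(24) + 0.5(69) = 152.3
C5: 1.35(55) = 74.3
The largest value is 197.2 psf from combination 3.

Combination 3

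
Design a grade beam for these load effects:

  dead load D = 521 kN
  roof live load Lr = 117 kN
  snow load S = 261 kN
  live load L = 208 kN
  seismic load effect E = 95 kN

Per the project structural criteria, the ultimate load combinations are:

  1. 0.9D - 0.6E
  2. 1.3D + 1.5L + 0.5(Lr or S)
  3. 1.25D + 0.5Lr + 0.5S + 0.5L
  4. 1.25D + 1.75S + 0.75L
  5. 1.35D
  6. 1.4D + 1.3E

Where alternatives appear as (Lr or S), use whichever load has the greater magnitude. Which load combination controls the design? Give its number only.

(Lr or S) → S = 261 kN.
1. 0.9(521) - 0.6(95) = 411.9
2. 1.3(521) + 1.5(208) + 0.5(261) = 1119.8
3. 1.25(521) + 0.5(117) + 0.5(261) + 0.5(208) = 944.3
4. 1.25(521) + 1.75(261) + 0.75(208) = 1264.0
5. 1.35(521) = 703.4
6. 1.4(521) + 1.3(95) = 852.9
The largest value is 1264.0 kN from combination 4.

Combination 4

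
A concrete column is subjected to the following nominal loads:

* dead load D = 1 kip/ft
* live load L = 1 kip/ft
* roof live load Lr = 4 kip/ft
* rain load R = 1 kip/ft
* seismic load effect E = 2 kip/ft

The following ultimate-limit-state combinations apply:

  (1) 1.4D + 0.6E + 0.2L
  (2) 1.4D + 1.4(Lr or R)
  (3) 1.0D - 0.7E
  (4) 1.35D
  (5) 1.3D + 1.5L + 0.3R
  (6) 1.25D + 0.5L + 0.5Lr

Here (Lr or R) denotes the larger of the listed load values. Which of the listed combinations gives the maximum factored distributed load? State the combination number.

Combination 2

(Lr or R) → Lr = 4 kip/ft.
(1) 1.4(1) + 0.6(2) + 0.2(1) = 1.40 + 1.20 + 0.20 = 2.80
(2) 1.4(1) + 1.4(4) = 1.40 + 5.60 = 7.00
(3) 1.0(1) - 0.7(2) = 1.00 - 1.40 = -0.40
(4) 1.35(1) = 1.35
(5) 1.3(1) + 1.5(1) + 0.3(1) = 1.30 + 1.50 + 0.30 = 3.10
(6) 1.25(1) + 0.5(1) + 0.5(4) = 1.25 + 0.50 + 2.00 = 3.75
The largest value is 7.00 kip/ft from combination 2.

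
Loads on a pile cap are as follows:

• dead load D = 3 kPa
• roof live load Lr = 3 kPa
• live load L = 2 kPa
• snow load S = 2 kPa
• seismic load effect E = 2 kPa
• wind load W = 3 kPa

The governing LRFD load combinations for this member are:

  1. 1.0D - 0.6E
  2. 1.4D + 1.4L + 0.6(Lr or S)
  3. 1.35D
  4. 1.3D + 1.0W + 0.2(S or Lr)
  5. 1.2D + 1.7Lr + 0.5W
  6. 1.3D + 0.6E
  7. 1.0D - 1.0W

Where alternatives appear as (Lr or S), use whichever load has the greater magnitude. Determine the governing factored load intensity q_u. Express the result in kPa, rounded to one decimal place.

(Lr or S) → Lr = 3 kPa; (S or Lr) → Lr = 3 kPa.
1. 1.0(3) - 0.6(2) = 3.0 - 1.2 = 1.8
2. 1.4(3) + 1.4(2) + 0.6(3) = 4.2 + 2.8 + 1.8 = 8.8
3. 1.35(3) = 4.1
4. 1.3(3) + 1.0(3) + 0.2(3) = 3.9 + 3.0 + 0.6 = 7.5
5. 1.2(3) + 1.7(3) + 0.5(3) = 3.6 + 5.1 + 1.5 = 10.2
6. 1.3(3) + 0.6(2) = 3.9 + 1.2 = 5.1
7. 1.0(3) - 1.0(3) = 3.0 - 3.0 = 0.0
Maximum is from combination 5.

10.2 kPa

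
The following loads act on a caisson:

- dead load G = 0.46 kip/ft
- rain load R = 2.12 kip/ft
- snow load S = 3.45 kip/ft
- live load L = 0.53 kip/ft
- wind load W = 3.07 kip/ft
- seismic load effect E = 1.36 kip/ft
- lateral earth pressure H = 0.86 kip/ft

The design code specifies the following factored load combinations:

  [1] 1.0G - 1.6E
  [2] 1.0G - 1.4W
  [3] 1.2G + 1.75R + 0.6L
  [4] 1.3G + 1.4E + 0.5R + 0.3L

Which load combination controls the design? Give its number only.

[1] 1.0(0.46) - 1.6(1.36) = 0.46 - 2.18 = -1.72
[2] 1.0(0.46) - 1.4(3.07) = 0.46 - 4.30 = -3.84
[3] 1.2(0.46) + 1.75(2.12) + 0.6(0.53) = 0.55 + 3.71 + 0.32 = 4.58
[4] 1.3(0.46) + 1.4(1.36) + 0.5(2.12) + 0.3(0.53) = 0.60 + 1.90 + 1.06 + 0.16 = 3.72
The largest value is 4.58 kip/ft from combination 3.

Combination 3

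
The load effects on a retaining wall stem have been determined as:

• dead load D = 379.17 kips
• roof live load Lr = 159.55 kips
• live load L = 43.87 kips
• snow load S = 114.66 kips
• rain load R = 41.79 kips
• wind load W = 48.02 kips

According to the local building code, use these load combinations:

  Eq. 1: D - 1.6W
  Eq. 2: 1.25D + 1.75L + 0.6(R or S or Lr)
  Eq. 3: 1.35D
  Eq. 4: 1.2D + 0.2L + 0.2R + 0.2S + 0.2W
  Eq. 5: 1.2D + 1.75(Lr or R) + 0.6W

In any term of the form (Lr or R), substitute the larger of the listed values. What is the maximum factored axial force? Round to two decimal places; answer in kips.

763.03 kips

(R or S or Lr) → Lr = 159.55 kips; (Lr or R) → Lr = 159.55 kips.
Eq. 1: 1.0(379.17) - 1.6(48.02) = 379.17 - 76.83 = 302.34
Eq. 2: 1.25(379.17) + 1.75(43.87) + 0.6(159.55) = 646.47
Eq. 3: 1.35(379.17) = 511.88
Eq. 4: 1.2(379.17) + 0.2(43.87) + 0.2(41.79) + 0.2(114.66) + 0.2(48.02) = 504.67
Eq. 5: 1.2(379.17) + 1.75(159.55) + 0.6(48.02) = 763.03
The controlling combination is 5, giving 763.03 kips.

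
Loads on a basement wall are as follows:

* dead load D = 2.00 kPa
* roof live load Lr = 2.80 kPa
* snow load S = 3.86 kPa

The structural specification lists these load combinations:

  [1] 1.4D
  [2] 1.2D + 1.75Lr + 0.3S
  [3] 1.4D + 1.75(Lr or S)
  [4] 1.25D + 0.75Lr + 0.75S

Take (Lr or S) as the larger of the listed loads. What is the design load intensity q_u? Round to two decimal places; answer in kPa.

9.56 kPa

(Lr or S) → S = 3.86 kPa.
[1] 1.4(2.00) = 2.80
[2] 1.2(2.00) + 1.75(2.80) + 0.3(3.86) = 2.40 + 4.90 + 1.16 = 8.46
[3] 1.4(2.00) + 1.75(3.86) = 2.80 + 6.76 = 9.56
[4] 1.25(2.00) + 0.75(2.80) + 0.75(3.86) = 2.50 + 2.10 + 2.90 = 7.50
Combination 3 governs: q_u = 9.56 kPa.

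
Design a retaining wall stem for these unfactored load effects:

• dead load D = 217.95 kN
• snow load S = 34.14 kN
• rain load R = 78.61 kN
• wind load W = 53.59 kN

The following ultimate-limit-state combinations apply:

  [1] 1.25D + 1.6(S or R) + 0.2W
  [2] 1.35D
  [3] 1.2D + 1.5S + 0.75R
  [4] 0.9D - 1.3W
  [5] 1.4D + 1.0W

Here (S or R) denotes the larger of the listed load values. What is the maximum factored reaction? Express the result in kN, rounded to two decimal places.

408.93 kN

(S or R) → R = 78.61 kN.
[1] 1.25(217.95) + 1.6(78.61) + 0.2(53.59) = 408.93
[2] 1.35(217.95) = 294.23
[3] 1.2(217.95) + 1.5(34.14) + 0.75(78.61) = 261.54 + 51.21 + 58.96 = 371.71
[4] 0.9(217.95) - 1.3(53.59) = 196.16 - 69.67 = 126.49
[5] 1.4(217.95) + 1.0(53.59) = 305.13 + 53.59 = 358.72
The controlling combination is 1, giving 408.93 kN.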